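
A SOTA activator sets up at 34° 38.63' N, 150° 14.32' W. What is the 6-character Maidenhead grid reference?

BM44vp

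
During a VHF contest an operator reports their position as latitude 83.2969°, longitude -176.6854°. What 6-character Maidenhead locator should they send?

AR13ph

Offset from 180°W / 90°S: lon 3.3146°, lat 173.2969°.
Field (20°×10°, letters A–R): lon ⌊3.3146/20⌋ = 0 → A; lat ⌊173.2969/10⌋ = 17 → R.
Square (2°×1°, digits 0–9): lon ⌊3.3146/2⌋ = 1; lat ⌊3.2969/1⌋ = 3.
Subsquare (5′×2.5′, letters a–x): lon ⌊1.3146/0.0833333⌋ = 15 → p; lat ⌊0.2969/0.0416667⌋ = 7 → h.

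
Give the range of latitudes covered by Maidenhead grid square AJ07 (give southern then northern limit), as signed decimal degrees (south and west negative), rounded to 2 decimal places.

Field A=0, J=9: +0·20° lon, +9·10° lat → SW at lon -180°, lat 0°.
Square 0, 7: +0·2° lon, +7·1° lat → SW at lon -180°, lat 7°.
Cell spans 2° lon × 1° lat.
south 7.00, north 8.00.

7.00, 8.00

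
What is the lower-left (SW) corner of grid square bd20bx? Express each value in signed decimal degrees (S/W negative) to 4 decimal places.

-59.0417, -155.9167

Field B=1, D=3: +1·20° lon, +3·10° lat → SW at lon -160°, lat -60°.
Square 2, 0: +2·2° lon, +0·1° lat → SW at lon -156°, lat -60°.
Subsquare b=1, x=23: +1·0.0833333° lon, +23·0.0416667° lat → SW at lon -155.917°, lat -59.0417°.
latitude -59.0417, longitude -155.9167.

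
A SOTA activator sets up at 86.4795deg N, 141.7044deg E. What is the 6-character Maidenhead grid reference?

QR06ul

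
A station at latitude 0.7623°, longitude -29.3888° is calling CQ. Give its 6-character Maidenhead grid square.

HJ50hs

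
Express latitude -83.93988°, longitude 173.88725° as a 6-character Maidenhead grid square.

RA66wb

Offset from 180°W / 90°S: lon 353.8872°, lat 6.0601°.
Field: 353.8872/20 → 17 → R, 6.0601/10 → 0 → A; chars RA.
Square: 13.8872/2 → 6, 6.0601/1 → 6; chars 66.
Subsquare: 1.8872/0.0833333 → 22 → w, 0.0601/0.0416667 → 1 → b; chars wb.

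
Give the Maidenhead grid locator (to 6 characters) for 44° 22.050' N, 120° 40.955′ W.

CN94pi

Offset from 180°W / 90°S: lon 59.3174°, lat 134.3675°.
Field: 59.3174/20 → 2 → C, 134.3675/10 → 13 → N; chars CN.
Square: 19.3174/2 → 9, 4.3675/1 → 4; chars 94.
Subsquare: 1.3174/0.0833333 → 15 → p, 0.3675/0.0416667 → 8 → i; chars pi.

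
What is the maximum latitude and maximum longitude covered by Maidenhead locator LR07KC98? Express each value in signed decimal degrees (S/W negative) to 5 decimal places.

87.12083, 40.91667

Field L=11, R=17: +11·20° lon, +17·10° lat → SW at lon 40°, lat 80°.
Square 0, 7: +0·2° lon, +7·1° lat → SW at lon 40°, lat 87°.
Subsquare k=10, c=2: +10·0.0833333° lon, +2·0.0416667° lat → SW at lon 40.8333°, lat 87.0833°.
Extended square 9, 8: +9·0.00833333° lon, +8·0.00416667° lat → SW at lon 40.9083°, lat 87.1167°.
Cell spans 0.00833333° lon × 0.00416667° lat. NE corner is SW corner plus one full cell.
latitude 87.12083, longitude 40.91667.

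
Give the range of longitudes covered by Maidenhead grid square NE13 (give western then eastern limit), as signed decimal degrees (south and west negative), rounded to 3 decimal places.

82.000, 84.000

Field N=13, E=4: +13·20° lon, +4·10° lat → SW at lon 80°, lat -50°.
Square 1, 3: +1·2° lon, +3·1° lat → SW at lon 82°, lat -47°.
Cell spans 2° lon × 1° lat.
west 82.000, east 84.000.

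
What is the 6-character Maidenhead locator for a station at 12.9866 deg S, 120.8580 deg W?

CH97na

Shift to the Maidenhead origin (180°W, 90°S): lon 59.1420, lat 77.0134.
Field (20°×10°, letters A–R): lon ⌊59.1420/20⌋ = 2 → C; lat ⌊77.0134/10⌋ = 7 → H.
Square (2°×1°, digits 0–9): lon ⌊19.1420/2⌋ = 9; lat ⌊7.0134/1⌋ = 7.
Subsquare (5′×2.5′, letters a–x): lon ⌊1.1420/0.0833333⌋ = 13 → n; lat ⌊0.0134/0.0416667⌋ = 0 → a.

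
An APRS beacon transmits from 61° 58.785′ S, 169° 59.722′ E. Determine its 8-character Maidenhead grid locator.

Offset from 180°W / 90°S: lon 349.99537°, lat 28.02025°.
Field: lon ⌊349.99537/20⌋ = 17 → R; lat ⌊28.02025/10⌋ = 2 → C.
Square: lon ⌊9.99537/2⌋ = 4; lat ⌊8.02025/1⌋ = 8.
Subsquare: lon ⌊1.99537/0.0833333⌋ = 23 → x; lat ⌊0.02025/0.0416667⌋ = 0 → a.
Extended square: lon ⌊0.07870/0.00833333⌋ = 9; lat ⌊0.02025/0.00416667⌋ = 4.

RC48xa94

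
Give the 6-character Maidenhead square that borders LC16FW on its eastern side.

Longitude subsquare f = 5; +1 → 6 = g.
The latitude characters are unchanged.

LC16gw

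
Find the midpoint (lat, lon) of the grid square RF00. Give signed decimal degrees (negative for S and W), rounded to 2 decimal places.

-39.50, 161.00

Field R=17, F=5: +17·20° lon, +5·10° lat → SW at lon 160°, lat -40°.
Square 0, 0: +0·2° lon, +0·1° lat → SW at lon 160°, lat -40°.
Cell spans 2° lon × 1° lat. Centre is SW corner plus half of each.
latitude -39.50, longitude 161.00.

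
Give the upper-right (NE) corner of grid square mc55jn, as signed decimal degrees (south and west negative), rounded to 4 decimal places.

-64.4167, 70.8333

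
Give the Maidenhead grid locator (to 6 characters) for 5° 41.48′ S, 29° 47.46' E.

KI44vh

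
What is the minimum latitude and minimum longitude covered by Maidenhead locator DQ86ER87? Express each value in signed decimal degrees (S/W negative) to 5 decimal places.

76.73750, -103.60000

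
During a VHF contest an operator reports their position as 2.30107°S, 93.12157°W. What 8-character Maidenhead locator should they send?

EI37kq57

Shift to the Maidenhead origin (180°W, 90°S): lon 86.87843, lat 87.69893.
Field (20°×10°, letters A–R): 86.87843/20 → 4 → E, 87.69893/10 → 8 → I; chars EI.
Square (2°×1°, digits 0–9): 6.87843/2 → 3, 7.69893/1 → 7; chars 37.
Subsquare (5′×2.5′, letters a–x): 0.87843/0.0833333 → 10 → k, 0.69893/0.0416667 → 16 → q; chars kq.
Extended square (30″×15″, digits 0–9): 0.04510/0.00833333 → 5, 0.03226/0.00416667 → 7; chars 57.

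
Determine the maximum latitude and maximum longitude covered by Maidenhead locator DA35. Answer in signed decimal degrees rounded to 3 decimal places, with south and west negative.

-84.000, -112.000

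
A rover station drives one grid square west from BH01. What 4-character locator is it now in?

Longitude square 0; −1 → -1, wraps to 9, carry into field.
Longitude field B = 1; −1 → 0 = A.
The latitude characters are unchanged.

AH91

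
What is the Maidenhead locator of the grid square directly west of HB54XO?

HB54wo

Longitude subsquare x = 23; −1 → 22 = w.
The latitude characters are unchanged.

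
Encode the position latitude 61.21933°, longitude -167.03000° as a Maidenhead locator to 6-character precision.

AP61lf

Offset from 180°W / 90°S: lon 12.9700°, lat 151.2193°.
Field: 12.9700/20 → 0 → A, 151.2193/10 → 15 → P; chars AP.
Square: 12.9700/2 → 6, 1.2193/1 → 1; chars 61.
Subsquare: 0.9700/0.0833333 → 11 → l, 0.2193/0.0416667 → 5 → f; chars lf.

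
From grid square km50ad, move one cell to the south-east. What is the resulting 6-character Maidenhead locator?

KM50bc

Longitude subsquare a = 0; +1 → 1 = b.
Latitude subsquare d = 3; −1 → 2 = c.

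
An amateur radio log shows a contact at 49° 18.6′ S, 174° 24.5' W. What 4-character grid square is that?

Add 180° to longitude and 90° to latitude: 5.59, 40.69.
Field (20°×10°, letters A–R): lon ⌊5.59/20⌋ = 0 → A; lat ⌊40.69/10⌋ = 4 → E.
Square (2°×1°, digits 0–9): lon ⌊5.59/2⌋ = 2; lat ⌊0.69/1⌋ = 0.

AE20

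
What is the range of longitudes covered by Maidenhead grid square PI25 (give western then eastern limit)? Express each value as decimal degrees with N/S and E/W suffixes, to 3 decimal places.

124.000° E, 126.000° E

Field P=15, I=8: +15·20° lon, +8·10° lat → SW at lon 120°, lat -10°.
Square 2, 5: +2·2° lon, +5·1° lat → SW at lon 124°, lat -5°.
Cell spans 2° lon × 1° lat.
west 124.000° E, east 126.000° E.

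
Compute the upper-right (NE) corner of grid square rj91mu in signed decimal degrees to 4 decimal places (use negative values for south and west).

1.8750, 179.0833

Field R=17, J=9: +17·20° lon, +9·10° lat → SW at lon 160°, lat 0°.
Square 9, 1: +9·2° lon, +1·1° lat → SW at lon 178°, lat 1°.
Subsquare m=12, u=20: +12·0.0833333° lon, +20·0.0416667° lat → SW at lon 179°, lat 1.83333°.
Cell spans 0.0833333° lon × 0.0416667° lat. NE corner is SW corner plus one full cell.
latitude 1.8750, longitude 179.0833.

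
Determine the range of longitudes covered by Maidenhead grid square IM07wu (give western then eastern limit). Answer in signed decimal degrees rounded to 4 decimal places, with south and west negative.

-18.1667, -18.0833

Field I=8, M=12: +8·20° lon, +12·10° lat → SW at lon -20°, lat 30°.
Square 0, 7: +0·2° lon, +7·1° lat → SW at lon -20°, lat 37°.
Subsquare w=22, u=20: +22·0.0833333° lon, +20·0.0416667° lat → SW at lon -18.1667°, lat 37.8333°.
Cell spans 0.0833333° lon × 0.0416667° lat.
west -18.1667, east -18.0833.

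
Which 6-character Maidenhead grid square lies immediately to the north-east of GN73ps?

GN73qt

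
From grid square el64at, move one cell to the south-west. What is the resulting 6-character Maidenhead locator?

EL54xs

Longitude subsquare a = 0; −1 → -1, wraps to 23 = x, carry into square.
Longitude square 6; −1 → 5.
Latitude subsquare t = 19; −1 → 18 = s.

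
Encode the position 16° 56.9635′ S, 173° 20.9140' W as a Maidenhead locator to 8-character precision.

Shift to the Maidenhead origin (180°W, 90°S): lon 6.65143, lat 73.05061.
Field (20°×10°, letters A–R): lon ⌊6.65143/20⌋ = 0 → A; lat ⌊73.05061/10⌋ = 7 → H.
Square (2°×1°, digits 0–9): lon ⌊6.65143/2⌋ = 3; lat ⌊3.05061/1⌋ = 3.
Subsquare (5′×2.5′, letters a–x): lon ⌊0.65143/0.0833333⌋ = 7 → h; lat ⌊0.05061/0.0416667⌋ = 1 → b.
Extended square (30″×15″, digits 0–9): lon ⌊0.06810/0.00833333⌋ = 8; lat ⌊0.00894/0.00416667⌋ = 2.

AH33hb82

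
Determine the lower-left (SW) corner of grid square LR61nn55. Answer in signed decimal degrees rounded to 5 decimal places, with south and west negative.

81.56250, 53.12500

Field L=11, R=17: +11·20° lon, +17·10° lat → SW at lon 40°, lat 80°.
Square 6, 1: +6·2° lon, +1·1° lat → SW at lon 52°, lat 81°.
Subsquare n=13, n=13: +13·0.0833333° lon, +13·0.0416667° lat → SW at lon 53.0833°, lat 81.5417°.
Extended square 5, 5: +5·0.00833333° lon, +5·0.00416667° lat → SW at lon 53.125°, lat 81.5625°.
latitude 81.56250, longitude 53.12500.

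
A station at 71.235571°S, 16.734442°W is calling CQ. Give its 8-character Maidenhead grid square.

IB18ps13

Add 180° to longitude and 90° to latitude: 163.26556, 18.76443.
Field: 163.26556/20 → 8 → I, 18.76443/10 → 1 → B; chars IB.
Square: 3.26556/2 → 1, 8.76443/1 → 8; chars 18.
Subsquare: 1.26556/0.0833333 → 15 → p, 0.76443/0.0416667 → 18 → s; chars ps.
Extended square: 0.01556/0.00833333 → 1, 0.01443/0.00416667 → 3; chars 13.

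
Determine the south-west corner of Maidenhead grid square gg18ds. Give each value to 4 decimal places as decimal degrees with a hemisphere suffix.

21.2500° S, 57.7500° W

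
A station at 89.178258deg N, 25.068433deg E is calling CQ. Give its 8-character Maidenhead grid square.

Add 180° to longitude and 90° to latitude: 205.06843, 179.17826.
Field: 205.06843/20 → 10 → K, 179.17826/10 → 17 → R; chars KR.
Square: 5.06843/2 → 2, 9.17826/1 → 9; chars 29.
Subsquare: 1.06843/0.0833333 → 12 → m, 0.17826/0.0416667 → 4 → e; chars me.
Extended square: 0.06843/0.00833333 → 8, 0.01159/0.00416667 → 2; chars 82.

KR29me82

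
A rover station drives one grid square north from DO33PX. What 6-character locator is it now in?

Latitude subsquare x = 23; +1 → 24, wraps to 0 = a, carry into square.
Latitude square 3; +1 → 4.
The longitude characters are unchanged.

DO34pa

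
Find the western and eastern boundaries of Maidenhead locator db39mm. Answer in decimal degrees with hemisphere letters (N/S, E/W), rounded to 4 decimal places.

Field D=3, B=1: +3·20° lon, +1·10° lat → SW at lon -120°, lat -80°.
Square 3, 9: +3·2° lon, +9·1° lat → SW at lon -114°, lat -71°.
Subsquare m=12, m=12: +12·0.0833333° lon, +12·0.0416667° lat → SW at lon -113°, lat -70.5°.
Cell spans 0.0833333° lon × 0.0416667° lat.
west 113.0000° W, east 112.9167° W.

113.0000° W, 112.9167° W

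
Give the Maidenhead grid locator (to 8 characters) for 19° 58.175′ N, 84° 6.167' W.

EK79wx72

Offset from 180°W / 90°S: lon 95.89722°, lat 109.96958°.
Field: lon ⌊95.89722/20⌋ = 4 → E; lat ⌊109.96958/10⌋ = 10 → K.
Square: lon ⌊15.89722/2⌋ = 7; lat ⌊9.96958/1⌋ = 9.
Subsquare: lon ⌊1.89722/0.0833333⌋ = 22 → w; lat ⌊0.96958/0.0416667⌋ = 23 → x.
Extended square: lon ⌊0.06388/0.00833333⌋ = 7; lat ⌊0.01125/0.00416667⌋ = 2.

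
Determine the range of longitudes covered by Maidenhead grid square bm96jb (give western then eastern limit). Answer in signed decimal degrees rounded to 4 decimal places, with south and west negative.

-141.2500, -141.1667

Field B=1, M=12: +1·20° lon, +12·10° lat → SW at lon -160°, lat 30°.
Square 9, 6: +9·2° lon, +6·1° lat → SW at lon -142°, lat 36°.
Subsquare j=9, b=1: +9·0.0833333° lon, +1·0.0416667° lat → SW at lon -141.25°, lat 36.0417°.
Cell spans 0.0833333° lon × 0.0416667° lat.
west -141.2500, east -141.1667.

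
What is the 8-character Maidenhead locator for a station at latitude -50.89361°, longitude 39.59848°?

KD99tc15

Add 180° to longitude and 90° to latitude: 219.59848, 39.10639.
Field: 219.59848/20 → 10 → K, 39.10639/10 → 3 → D; chars KD.
Square: 19.59848/2 → 9, 9.10639/1 → 9; chars 99.
Subsquare: 1.59848/0.0833333 → 19 → t, 0.10639/0.0416667 → 2 → c; chars tc.
Extended square: 0.01515/0.00833333 → 1, 0.02306/0.00416667 → 5; chars 15.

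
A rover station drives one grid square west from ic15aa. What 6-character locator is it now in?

IC05xa

Longitude subsquare a = 0; −1 → -1, wraps to 23 = x, carry into square.
Longitude square 1; −1 → 0.
The latitude characters are unchanged.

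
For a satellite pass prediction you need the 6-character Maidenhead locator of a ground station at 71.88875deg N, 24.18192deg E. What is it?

KQ21cv

Offset from 180°W / 90°S: lon 204.1819°, lat 161.8888°.
Field: lon ⌊204.1819/20⌋ = 10 → K; lat ⌊161.8888/10⌋ = 16 → Q.
Square: lon ⌊4.1819/2⌋ = 2; lat ⌊1.8888/1⌋ = 1.
Subsquare: lon ⌊0.1819/0.0833333⌋ = 2 → c; lat ⌊0.8888/0.0416667⌋ = 21 → v.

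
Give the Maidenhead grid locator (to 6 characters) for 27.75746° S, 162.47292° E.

RG12ff

Shift to the Maidenhead origin (180°W, 90°S): lon 342.4729, lat 62.2425.
Field: lon ⌊342.4729/20⌋ = 17 → R; lat ⌊62.2425/10⌋ = 6 → G.
Square: lon ⌊2.4729/2⌋ = 1; lat ⌊2.2425/1⌋ = 2.
Subsquare: lon ⌊0.4729/0.0833333⌋ = 5 → f; lat ⌊0.2425/0.0416667⌋ = 5 → f.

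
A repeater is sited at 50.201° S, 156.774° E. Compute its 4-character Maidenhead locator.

QD89

Offset from 180°W / 90°S: lon 336.77°, lat 39.80°.
Field (20°×10°, letters A–R): lon ⌊336.77/20⌋ = 16 → Q; lat ⌊39.80/10⌋ = 3 → D.
Square (2°×1°, digits 0–9): lon ⌊16.77/2⌋ = 8; lat ⌊9.80/1⌋ = 9.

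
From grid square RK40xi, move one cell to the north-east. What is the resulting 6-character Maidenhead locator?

Longitude subsquare x = 23; +1 → 24, wraps to 0 = a, carry into square.
Longitude square 4; +1 → 5.
Latitude subsquare i = 8; +1 → 9 = j.

RK50aj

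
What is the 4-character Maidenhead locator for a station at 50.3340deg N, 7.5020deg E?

Offset from 180°W / 90°S: lon 187.50°, lat 140.33°.
Field (20°×10°, letters A–R): 187.50/20 → 9 → J, 140.33/10 → 14 → O; chars JO.
Square (2°×1°, digits 0–9): 7.50/2 → 3, 0.33/1 → 0; chars 30.

JO30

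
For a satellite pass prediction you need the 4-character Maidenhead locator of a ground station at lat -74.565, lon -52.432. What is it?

Shift to the Maidenhead origin (180°W, 90°S): lon 127.57, lat 15.44.
Field: lon ⌊127.57/20⌋ = 6 → G; lat ⌊15.44/10⌋ = 1 → B.
Square: lon ⌊7.57/2⌋ = 3; lat ⌊5.44/1⌋ = 5.

GB35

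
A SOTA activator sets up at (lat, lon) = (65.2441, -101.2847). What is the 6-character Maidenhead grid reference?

Shift to the Maidenhead origin (180°W, 90°S): lon 78.7153, lat 155.2441.
Field: 78.7153/20 → 3 → D, 155.2441/10 → 15 → P; chars DP.
Square: 18.7153/2 → 9, 5.2441/1 → 5; chars 95.
Subsquare: 0.7153/0.0833333 → 8 → i, 0.2441/0.0416667 → 5 → f; chars if.

DP95if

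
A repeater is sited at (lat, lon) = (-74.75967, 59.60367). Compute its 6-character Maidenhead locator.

LB95tf

Offset from 180°W / 90°S: lon 239.6037°, lat 15.2403°.
Field: lon ⌊239.6037/20⌋ = 11 → L; lat ⌊15.2403/10⌋ = 1 → B.
Square: lon ⌊19.6037/2⌋ = 9; lat ⌊5.2403/1⌋ = 5.
Subsquare: lon ⌊1.6037/0.0833333⌋ = 19 → t; lat ⌊0.2403/0.0416667⌋ = 5 → f.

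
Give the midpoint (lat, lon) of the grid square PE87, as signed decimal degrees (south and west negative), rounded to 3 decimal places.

-42.500, 137.000

Field P=15, E=4: +15·20° lon, +4·10° lat → SW at lon 120°, lat -50°.
Square 8, 7: +8·2° lon, +7·1° lat → SW at lon 136°, lat -43°.
Cell spans 2° lon × 1° lat. Centre is SW corner plus half of each.
latitude -42.500, longitude 137.000.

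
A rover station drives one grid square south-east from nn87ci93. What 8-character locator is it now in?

NN87di02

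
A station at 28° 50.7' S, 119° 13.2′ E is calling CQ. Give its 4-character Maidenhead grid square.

OG91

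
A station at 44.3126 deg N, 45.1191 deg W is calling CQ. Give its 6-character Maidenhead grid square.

Offset from 180°W / 90°S: lon 134.8809°, lat 134.3126°.
Field: lon ⌊134.8809/20⌋ = 6 → G; lat ⌊134.3126/10⌋ = 13 → N.
Square: lon ⌊14.8809/2⌋ = 7; lat ⌊4.3126/1⌋ = 4.
Subsquare: lon ⌊0.8809/0.0833333⌋ = 10 → k; lat ⌊0.3126/0.0416667⌋ = 7 → h.

GN74kh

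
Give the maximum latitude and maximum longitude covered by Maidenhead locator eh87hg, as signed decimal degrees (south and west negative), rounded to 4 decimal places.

-12.7083, -83.3333

Field E=4, H=7: +4·20° lon, +7·10° lat → SW at lon -100°, lat -20°.
Square 8, 7: +8·2° lon, +7·1° lat → SW at lon -84°, lat -13°.
Subsquare h=7, g=6: +7·0.0833333° lon, +6·0.0416667° lat → SW at lon -83.4167°, lat -12.75°.
Cell spans 0.0833333° lon × 0.0416667° lat. NE corner is SW corner plus one full cell.
latitude -12.7083, longitude -83.3333.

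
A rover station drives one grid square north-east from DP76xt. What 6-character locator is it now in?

Longitude subsquare x = 23; +1 → 24, wraps to 0 = a, carry into square.
Longitude square 7; +1 → 8.
Latitude subsquare t = 19; +1 → 20 = u.

DP86au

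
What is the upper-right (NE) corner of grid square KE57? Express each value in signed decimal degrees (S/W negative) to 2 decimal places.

-42.00, 32.00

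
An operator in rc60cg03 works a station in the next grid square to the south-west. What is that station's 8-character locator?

Longitude extended square 0; −1 → -1, wraps to 9, carry into subsquare.
Longitude subsquare c = 2; −1 → 1 = b.
Latitude extended square 3; −1 → 2.

RC60bg92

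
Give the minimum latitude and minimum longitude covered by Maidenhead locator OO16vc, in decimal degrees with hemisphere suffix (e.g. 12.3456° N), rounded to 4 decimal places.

56.0833° N, 103.7500° E

Field O=14, O=14: +14·20° lon, +14·10° lat → SW at lon 100°, lat 50°.
Square 1, 6: +1·2° lon, +6·1° lat → SW at lon 102°, lat 56°.
Subsquare v=21, c=2: +21·0.0833333° lon, +2·0.0416667° lat → SW at lon 103.75°, lat 56.0833°.
latitude 56.0833° N, longitude 103.7500° E.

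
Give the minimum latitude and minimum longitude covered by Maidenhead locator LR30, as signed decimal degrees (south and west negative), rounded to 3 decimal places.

80.000, 46.000

Field L=11, R=17: +11·20° lon, +17·10° lat → SW at lon 40°, lat 80°.
Square 3, 0: +3·2° lon, +0·1° lat → SW at lon 46°, lat 80°.
latitude 80.000, longitude 46.000.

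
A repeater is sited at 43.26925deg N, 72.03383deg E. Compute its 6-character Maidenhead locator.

Offset from 180°W / 90°S: lon 252.0338°, lat 133.2692°.
Field: lon ⌊252.0338/20⌋ = 12 → M; lat ⌊133.2692/10⌋ = 13 → N.
Square: lon ⌊12.0338/2⌋ = 6; lat ⌊3.2692/1⌋ = 3.
Subsquare: lon ⌊0.0338/0.0833333⌋ = 0 → a; lat ⌊0.2692/0.0416667⌋ = 6 → g.

MN63ag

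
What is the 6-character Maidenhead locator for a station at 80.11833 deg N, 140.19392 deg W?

BR90vc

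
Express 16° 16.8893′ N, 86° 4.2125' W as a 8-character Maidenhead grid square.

Add 180° to longitude and 90° to latitude: 93.92979, 106.28149.
Field: lon ⌊93.92979/20⌋ = 4 → E; lat ⌊106.28149/10⌋ = 10 → K.
Square: lon ⌊13.92979/2⌋ = 6; lat ⌊6.28149/1⌋ = 6.
Subsquare: lon ⌊1.92979/0.0833333⌋ = 23 → x; lat ⌊0.28149/0.0416667⌋ = 6 → g.
Extended square: lon ⌊0.01313/0.00833333⌋ = 1; lat ⌊0.03149/0.00416667⌋ = 7.

EK66xg17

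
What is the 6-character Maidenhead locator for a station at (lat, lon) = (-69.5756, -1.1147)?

IC90kk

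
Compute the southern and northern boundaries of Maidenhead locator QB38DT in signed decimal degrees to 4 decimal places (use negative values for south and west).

Field Q=16, B=1: +16·20° lon, +1·10° lat → SW at lon 140°, lat -80°.
Square 3, 8: +3·2° lon, +8·1° lat → SW at lon 146°, lat -72°.
Subsquare d=3, t=19: +3·0.0833333° lon, +19·0.0416667° lat → SW at lon 146.25°, lat -71.2083°.
Cell spans 0.0833333° lon × 0.0416667° lat.
south -71.2083, north -71.1667.

-71.2083, -71.1667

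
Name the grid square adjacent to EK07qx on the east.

Longitude subsquare q = 16; +1 → 17 = r.
The latitude characters are unchanged.

EK07rx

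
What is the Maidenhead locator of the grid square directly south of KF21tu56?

KF21tu55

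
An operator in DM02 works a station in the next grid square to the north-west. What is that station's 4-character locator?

CM93

Longitude square 0; −1 → -1, wraps to 9, carry into field.
Longitude field D = 3; −1 → 2 = C.
Latitude square 2; +1 → 3.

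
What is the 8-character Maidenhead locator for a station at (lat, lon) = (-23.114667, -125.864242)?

CG76bv62

Shift to the Maidenhead origin (180°W, 90°S): lon 54.13576, lat 66.88533.
Field: 54.13576/20 → 2 → C, 66.88533/10 → 6 → G; chars CG.
Square: 14.13576/2 → 7, 6.88533/1 → 6; chars 76.
Subsquare: 0.13576/0.0833333 → 1 → b, 0.88533/0.0416667 → 21 → v; chars bv.
Extended square: 0.05242/0.00833333 → 6, 0.01033/0.00416667 → 2; chars 62.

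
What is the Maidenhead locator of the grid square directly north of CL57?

CL58

Latitude square 7; +1 → 8.
The longitude characters are unchanged.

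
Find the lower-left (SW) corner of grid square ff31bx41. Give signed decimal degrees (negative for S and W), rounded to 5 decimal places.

Field F=5, F=5: +5·20° lon, +5·10° lat → SW at lon -80°, lat -40°.
Square 3, 1: +3·2° lon, +1·1° lat → SW at lon -74°, lat -39°.
Subsquare b=1, x=23: +1·0.0833333° lon, +23·0.0416667° lat → SW at lon -73.9167°, lat -38.0417°.
Extended square 4, 1: +4·0.00833333° lon, +1·0.00416667° lat → SW at lon -73.8833°, lat -38.0375°.
latitude -38.03750, longitude -73.88333.

-38.03750, -73.88333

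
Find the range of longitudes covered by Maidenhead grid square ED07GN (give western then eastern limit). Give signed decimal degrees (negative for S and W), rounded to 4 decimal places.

-99.5000, -99.4167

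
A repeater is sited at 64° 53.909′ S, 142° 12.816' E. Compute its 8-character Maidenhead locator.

Shift to the Maidenhead origin (180°W, 90°S): lon 322.21360, lat 25.10152.
Field: 322.21360/20 → 16 → Q, 25.10152/10 → 2 → C; chars QC.
Square: 2.21360/2 → 1, 5.10152/1 → 5; chars 15.
Subsquare: 0.21360/0.0833333 → 2 → c, 0.10152/0.0416667 → 2 → c; chars cc.
Extended square: 0.04693/0.00833333 → 5, 0.01818/0.00416667 → 4; chars 54.

QC15cc54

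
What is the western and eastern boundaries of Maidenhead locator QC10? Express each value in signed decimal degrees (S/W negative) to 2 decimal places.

142.00, 144.00

Field Q=16, C=2: +16·20° lon, +2·10° lat → SW at lon 140°, lat -70°.
Square 1, 0: +1·2° lon, +0·1° lat → SW at lon 142°, lat -70°.
Cell spans 2° lon × 1° lat.
west 142.00, east 144.00.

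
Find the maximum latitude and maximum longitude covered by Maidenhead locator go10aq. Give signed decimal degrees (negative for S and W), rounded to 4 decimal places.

Field G=6, O=14: +6·20° lon, +14·10° lat → SW at lon -60°, lat 50°.
Square 1, 0: +1·2° lon, +0·1° lat → SW at lon -58°, lat 50°.
Subsquare a=0, q=16: +0·0.0833333° lon, +16·0.0416667° lat → SW at lon -58°, lat 50.6667°.
Cell spans 0.0833333° lon × 0.0416667° lat. NE corner is SW corner plus one full cell.
latitude 50.7083, longitude -57.9167.

50.7083, -57.9167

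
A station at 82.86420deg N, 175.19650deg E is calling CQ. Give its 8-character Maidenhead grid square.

RR72ou37

Offset from 180°W / 90°S: lon 355.19650°, lat 172.86420°.
Field: 355.19650/20 → 17 → R, 172.86420/10 → 17 → R; chars RR.
Square: 15.19650/2 → 7, 2.86420/1 → 2; chars 72.
Subsquare: 1.19650/0.0833333 → 14 → o, 0.86420/0.0416667 → 20 → u; chars ou.
Extended square: 0.02983/0.00833333 → 3, 0.03087/0.00416667 → 7; chars 37.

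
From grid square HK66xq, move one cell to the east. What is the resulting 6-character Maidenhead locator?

Longitude subsquare x = 23; +1 → 24, wraps to 0 = a, carry into square.
Longitude square 6; +1 → 7.
The latitude characters are unchanged.

HK76aq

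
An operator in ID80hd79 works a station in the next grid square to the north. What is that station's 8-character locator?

ID80he70

Latitude extended square 9; +1 → 10, wraps to 0, carry into subsquare.
Latitude subsquare d = 3; +1 → 4 = e.
The longitude characters are unchanged.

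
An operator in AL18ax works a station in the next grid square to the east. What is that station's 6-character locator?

AL18bx

Longitude subsquare a = 0; +1 → 1 = b.
The latitude characters are unchanged.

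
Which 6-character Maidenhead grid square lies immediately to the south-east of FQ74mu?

FQ74nt

Longitude subsquare m = 12; +1 → 13 = n.
Latitude subsquare u = 20; −1 → 19 = t.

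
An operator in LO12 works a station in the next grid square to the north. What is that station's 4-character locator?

Latitude square 2; +1 → 3.
The longitude characters are unchanged.

LO13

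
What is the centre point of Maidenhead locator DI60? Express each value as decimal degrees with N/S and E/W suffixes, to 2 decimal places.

9.50° S, 107.00° W

Field D=3, I=8: +3·20° lon, +8·10° lat → SW at lon -120°, lat -10°.
Square 6, 0: +6·2° lon, +0·1° lat → SW at lon -108°, lat -10°.
Cell spans 2° lon × 1° lat. Centre is SW corner plus half of each.
latitude 9.50° S, longitude 107.00° W.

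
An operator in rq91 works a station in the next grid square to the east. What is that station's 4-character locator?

AQ01

Longitude square 9; +1 → 10, wraps to 0, carry into field.
Longitude field R = 17; +1 → 18, wraps to 0 = A, wrapping around the antimeridian.
The latitude characters are unchanged.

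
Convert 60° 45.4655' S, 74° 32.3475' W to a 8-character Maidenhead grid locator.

FC29rf58

Offset from 180°W / 90°S: lon 105.46088°, lat 29.24224°.
Field (20°×10°, letters A–R): lon ⌊105.46088/20⌋ = 5 → F; lat ⌊29.24224/10⌋ = 2 → C.
Square (2°×1°, digits 0–9): lon ⌊5.46088/2⌋ = 2; lat ⌊9.24224/1⌋ = 9.
Subsquare (5′×2.5′, letters a–x): lon ⌊1.46088/0.0833333⌋ = 17 → r; lat ⌊0.24224/0.0416667⌋ = 5 → f.
Extended square (30″×15″, digits 0–9): lon ⌊0.04421/0.00833333⌋ = 5; lat ⌊0.03391/0.00416667⌋ = 8.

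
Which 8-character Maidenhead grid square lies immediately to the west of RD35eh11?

RD35eh01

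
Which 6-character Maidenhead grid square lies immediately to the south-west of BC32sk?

Longitude subsquare s = 18; −1 → 17 = r.
Latitude subsquare k = 10; −1 → 9 = j.

BC32rj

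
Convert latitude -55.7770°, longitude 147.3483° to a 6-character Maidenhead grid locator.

QD34qf

Add 180° to longitude and 90° to latitude: 327.3483, 34.2230.
Field: lon ⌊327.3483/20⌋ = 16 → Q; lat ⌊34.2230/10⌋ = 3 → D.
Square: lon ⌊7.3483/2⌋ = 3; lat ⌊4.2230/1⌋ = 4.
Subsquare: lon ⌊1.3483/0.0833333⌋ = 16 → q; lat ⌊0.2230/0.0416667⌋ = 5 → f.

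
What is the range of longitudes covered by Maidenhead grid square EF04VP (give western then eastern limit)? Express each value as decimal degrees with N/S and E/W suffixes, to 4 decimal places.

98.2500° W, 98.1667° W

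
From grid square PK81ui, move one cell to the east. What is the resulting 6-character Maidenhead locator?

PK81vi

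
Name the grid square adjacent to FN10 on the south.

Latitude square 0; −1 → -1, wraps to 9, carry into field.
Latitude field N = 13; −1 → 12 = M.
The longitude characters are unchanged.

FM19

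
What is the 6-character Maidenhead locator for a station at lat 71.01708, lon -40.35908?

GQ91ta

Offset from 180°W / 90°S: lon 139.6409°, lat 161.0171°.
Field (20°×10°, letters A–R): lon ⌊139.6409/20⌋ = 6 → G; lat ⌊161.0171/10⌋ = 16 → Q.
Square (2°×1°, digits 0–9): lon ⌊19.6409/2⌋ = 9; lat ⌊1.0171/1⌋ = 1.
Subsquare (5′×2.5′, letters a–x): lon ⌊1.6409/0.0833333⌋ = 19 → t; lat ⌊0.0171/0.0416667⌋ = 0 → a.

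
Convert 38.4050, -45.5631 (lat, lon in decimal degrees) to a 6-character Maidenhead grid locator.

GM78fj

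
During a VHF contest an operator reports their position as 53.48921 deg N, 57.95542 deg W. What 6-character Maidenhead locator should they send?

GO13al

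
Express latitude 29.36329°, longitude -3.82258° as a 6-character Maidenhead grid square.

IL89ci

Shift to the Maidenhead origin (180°W, 90°S): lon 176.1774, lat 119.3633.
Field: lon ⌊176.1774/20⌋ = 8 → I; lat ⌊119.3633/10⌋ = 11 → L.
Square: lon ⌊16.1774/2⌋ = 8; lat ⌊9.3633/1⌋ = 9.
Subsquare: lon ⌊0.1774/0.0833333⌋ = 2 → c; lat ⌊0.3633/0.0416667⌋ = 8 → i.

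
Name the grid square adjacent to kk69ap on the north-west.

Longitude subsquare a = 0; −1 → -1, wraps to 23 = x, carry into square.
Longitude square 6; −1 → 5.
Latitude subsquare p = 15; +1 → 16 = q.

KK59xq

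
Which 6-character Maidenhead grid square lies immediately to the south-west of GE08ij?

GE08hi

Longitude subsquare i = 8; −1 → 7 = h.
Latitude subsquare j = 9; −1 → 8 = i.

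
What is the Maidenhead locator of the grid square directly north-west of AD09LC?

AD09kd

Longitude subsquare l = 11; −1 → 10 = k.
Latitude subsquare c = 2; +1 → 3 = d.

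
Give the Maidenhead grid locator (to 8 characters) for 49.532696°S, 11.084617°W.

IE40kl92

Offset from 180°W / 90°S: lon 168.91538°, lat 40.46730°.
Field: lon ⌊168.91538/20⌋ = 8 → I; lat ⌊40.46730/10⌋ = 4 → E.
Square: lon ⌊8.91538/2⌋ = 4; lat ⌊0.46730/1⌋ = 0.
Subsquare: lon ⌊0.91538/0.0833333⌋ = 10 → k; lat ⌊0.46730/0.0416667⌋ = 11 → l.
Extended square: lon ⌊0.08205/0.00833333⌋ = 9; lat ⌊0.00897/0.00416667⌋ = 2.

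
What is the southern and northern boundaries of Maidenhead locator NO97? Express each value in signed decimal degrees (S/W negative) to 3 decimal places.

57.000, 58.000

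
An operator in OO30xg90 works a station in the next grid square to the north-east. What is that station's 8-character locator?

Longitude extended square 9; +1 → 10, wraps to 0, carry into subsquare.
Longitude subsquare x = 23; +1 → 24, wraps to 0 = a, carry into square.
Longitude square 3; +1 → 4.
Latitude extended square 0; +1 → 1.

OO40ag01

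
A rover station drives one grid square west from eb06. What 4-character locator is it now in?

DB96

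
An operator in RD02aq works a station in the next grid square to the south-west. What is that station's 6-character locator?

QD92xp

Longitude subsquare a = 0; −1 → -1, wraps to 23 = x, carry into square.
Longitude square 0; −1 → -1, wraps to 9, carry into field.
Longitude field R = 17; −1 → 16 = Q.
Latitude subsquare q = 16; −1 → 15 = p.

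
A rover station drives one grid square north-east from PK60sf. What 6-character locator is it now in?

Longitude subsquare s = 18; +1 → 19 = t.
Latitude subsquare f = 5; +1 → 6 = g.

PK60tg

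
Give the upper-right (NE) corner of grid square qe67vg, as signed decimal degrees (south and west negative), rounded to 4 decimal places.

-42.7083, 153.8333

Field Q=16, E=4: +16·20° lon, +4·10° lat → SW at lon 140°, lat -50°.
Square 6, 7: +6·2° lon, +7·1° lat → SW at lon 152°, lat -43°.
Subsquare v=21, g=6: +21·0.0833333° lon, +6·0.0416667° lat → SW at lon 153.75°, lat -42.75°.
Cell spans 0.0833333° lon × 0.0416667° lat. NE corner is SW corner plus one full cell.
latitude -42.7083, longitude 153.8333.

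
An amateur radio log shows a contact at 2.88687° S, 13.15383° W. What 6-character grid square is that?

Offset from 180°W / 90°S: lon 166.8462°, lat 87.1131°.
Field: lon ⌊166.8462/20⌋ = 8 → I; lat ⌊87.1131/10⌋ = 8 → I.
Square: lon ⌊6.8462/2⌋ = 3; lat ⌊7.1131/1⌋ = 7.
Subsquare: lon ⌊0.8462/0.0833333⌋ = 10 → k; lat ⌊0.1131/0.0416667⌋ = 2 → c.

II37kc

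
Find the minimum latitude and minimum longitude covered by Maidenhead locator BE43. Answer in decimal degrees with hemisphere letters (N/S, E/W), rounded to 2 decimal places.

47.00° S, 152.00° W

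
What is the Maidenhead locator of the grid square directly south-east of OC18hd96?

OC18id05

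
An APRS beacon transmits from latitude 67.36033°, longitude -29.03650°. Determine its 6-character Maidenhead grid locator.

Offset from 180°W / 90°S: lon 150.9635°, lat 157.3603°.
Field: lon ⌊150.9635/20⌋ = 7 → H; lat ⌊157.3603/10⌋ = 15 → P.
Square: lon ⌊10.9635/2⌋ = 5; lat ⌊7.3603/1⌋ = 7.
Subsquare: lon ⌊0.9635/0.0833333⌋ = 11 → l; lat ⌊0.3603/0.0416667⌋ = 8 → i.

HP57li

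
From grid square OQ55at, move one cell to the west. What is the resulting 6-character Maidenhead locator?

Longitude subsquare a = 0; −1 → -1, wraps to 23 = x, carry into square.
Longitude square 5; −1 → 4.
The latitude characters are unchanged.

OQ45xt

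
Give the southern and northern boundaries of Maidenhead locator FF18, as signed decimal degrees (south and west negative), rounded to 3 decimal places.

-32.000, -31.000

Field F=5, F=5: +5·20° lon, +5·10° lat → SW at lon -80°, lat -40°.
Square 1, 8: +1·2° lon, +8·1° lat → SW at lon -78°, lat -32°.
Cell spans 2° lon × 1° lat.
south -32.000, north -31.000.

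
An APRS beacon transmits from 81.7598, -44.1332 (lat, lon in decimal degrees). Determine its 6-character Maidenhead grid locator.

GR71ws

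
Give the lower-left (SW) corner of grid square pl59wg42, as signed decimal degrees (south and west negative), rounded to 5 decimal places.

29.25833, 131.86667

Field P=15, L=11: +15·20° lon, +11·10° lat → SW at lon 120°, lat 20°.
Square 5, 9: +5·2° lon, +9·1° lat → SW at lon 130°, lat 29°.
Subsquare w=22, g=6: +22·0.0833333° lon, +6·0.0416667° lat → SW at lon 131.833°, lat 29.25°.
Extended square 4, 2: +4·0.00833333° lon, +2·0.00416667° lat → SW at lon 131.867°, lat 29.2583°.
latitude 29.25833, longitude 131.86667.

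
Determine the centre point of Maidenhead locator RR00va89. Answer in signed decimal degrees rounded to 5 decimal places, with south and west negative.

80.03958, 161.82083

Field R=17, R=17: +17·20° lon, +17·10° lat → SW at lon 160°, lat 80°.
Square 0, 0: +0·2° lon, +0·1° lat → SW at lon 160°, lat 80°.
Subsquare v=21, a=0: +21·0.0833333° lon, +0·0.0416667° lat → SW at lon 161.75°, lat 80°.
Extended square 8, 9: +8·0.00833333° lon, +9·0.00416667° lat → SW at lon 161.817°, lat 80.0375°.
Cell spans 0.00833333° lon × 0.00416667° lat. Centre is SW corner plus half of each.
latitude 80.03958, longitude 161.82083.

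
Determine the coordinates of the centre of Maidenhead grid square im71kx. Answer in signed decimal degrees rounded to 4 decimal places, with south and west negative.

31.9792, -5.1250

Field I=8, M=12: +8·20° lon, +12·10° lat → SW at lon -20°, lat 30°.
Square 7, 1: +7·2° lon, +1·1° lat → SW at lon -6°, lat 31°.
Subsquare k=10, x=23: +10·0.0833333° lon, +23·0.0416667° lat → SW at lon -5.16667°, lat 31.9583°.
Cell spans 0.0833333° lon × 0.0416667° lat. Centre is SW corner plus half of each.
latitude 31.9792, longitude -5.1250.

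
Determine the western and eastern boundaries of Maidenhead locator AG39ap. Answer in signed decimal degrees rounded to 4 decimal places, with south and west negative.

-174.0000, -173.9167

Field A=0, G=6: +0·20° lon, +6·10° lat → SW at lon -180°, lat -30°.
Square 3, 9: +3·2° lon, +9·1° lat → SW at lon -174°, lat -21°.
Subsquare a=0, p=15: +0·0.0833333° lon, +15·0.0416667° lat → SW at lon -174°, lat -20.375°.
Cell spans 0.0833333° lon × 0.0416667° lat.
west -174.0000, east -173.9167.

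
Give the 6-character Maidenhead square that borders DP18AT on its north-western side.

DP08xu

Longitude subsquare a = 0; −1 → -1, wraps to 23 = x, carry into square.
Longitude square 1; −1 → 0.
Latitude subsquare t = 19; +1 → 20 = u.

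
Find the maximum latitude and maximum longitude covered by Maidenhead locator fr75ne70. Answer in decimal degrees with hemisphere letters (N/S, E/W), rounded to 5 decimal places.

85.17083° N, 64.85000° W

Field F=5, R=17: +5·20° lon, +17·10° lat → SW at lon -80°, lat 80°.
Square 7, 5: +7·2° lon, +5·1° lat → SW at lon -66°, lat 85°.
Subsquare n=13, e=4: +13·0.0833333° lon, +4·0.0416667° lat → SW at lon -64.9167°, lat 85.1667°.
Extended square 7, 0: +7·0.00833333° lon, +0·0.00416667° lat → SW at lon -64.8583°, lat 85.1667°.
Cell spans 0.00833333° lon × 0.00416667° lat. NE corner is SW corner plus one full cell.
latitude 85.17083° N, longitude 64.85000° W.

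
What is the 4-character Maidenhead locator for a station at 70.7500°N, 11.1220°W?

IQ40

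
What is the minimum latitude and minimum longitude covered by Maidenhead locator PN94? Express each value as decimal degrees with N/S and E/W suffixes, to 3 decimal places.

Field P=15, N=13: +15·20° lon, +13·10° lat → SW at lon 120°, lat 40°.
Square 9, 4: +9·2° lon, +4·1° lat → SW at lon 138°, lat 44°.
latitude 44.000° N, longitude 138.000° E.

44.000° N, 138.000° E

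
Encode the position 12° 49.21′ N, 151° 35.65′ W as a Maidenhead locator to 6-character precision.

Shift to the Maidenhead origin (180°W, 90°S): lon 28.4058, lat 102.8202.
Field: 28.4058/20 → 1 → B, 102.8202/10 → 10 → K; chars BK.
Square: 8.4058/2 → 4, 2.8202/1 → 2; chars 42.
Subsquare: 0.4058/0.0833333 → 4 → e, 0.8202/0.0416667 → 19 → t; chars et.

BK42et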